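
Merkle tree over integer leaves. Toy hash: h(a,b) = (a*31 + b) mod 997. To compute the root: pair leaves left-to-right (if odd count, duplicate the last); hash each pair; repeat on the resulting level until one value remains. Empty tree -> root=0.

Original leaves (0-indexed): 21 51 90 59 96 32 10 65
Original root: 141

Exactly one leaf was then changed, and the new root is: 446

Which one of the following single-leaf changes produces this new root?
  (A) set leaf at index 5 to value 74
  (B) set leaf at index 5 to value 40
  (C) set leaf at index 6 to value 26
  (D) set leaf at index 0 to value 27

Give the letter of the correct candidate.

Original leaves: [21, 51, 90, 59, 96, 32, 10, 65]
Target new root: 446
Try each candidate change and compute the resulting root:
Candidate A: set leaf[5] = 74 -> leaves = [21, 51, 90, 59, 96, 74, 10, 65]
  L0: [21, 51, 90, 59, 96, 74, 10, 65]
  L1: h(21,51)=(21*31+51)%997=702 h(90,59)=(90*31+59)%997=855 h(96,74)=(96*31+74)%997=59 h(10,65)=(10*31+65)%997=375 -> [702, 855, 59, 375]
  L2: h(702,855)=(702*31+855)%997=683 h(59,375)=(59*31+375)%997=210 -> [683, 210]
  L3: h(683,210)=(683*31+210)%997=446 -> [446]
  root = 446 == target 446  ** MATCH **
Candidate B: set leaf[5] = 40 -> leaves = [21, 51, 90, 59, 96, 40, 10, 65]
  L0: [21, 51, 90, 59, 96, 40, 10, 65]
  L1: h(21,51)=(21*31+51)%997=702 h(90,59)=(90*31+59)%997=855 h(96,40)=(96*31+40)%997=25 h(10,65)=(10*31+65)%997=375 -> [702, 855, 25, 375]
  L2: h(702,855)=(702*31+855)%997=683 h(25,375)=(25*31+375)%997=153 -> [683, 153]
  L3: h(683,153)=(683*31+153)%997=389 -> [389]
  root = 389 != target 446
Candidate C: set leaf[6] = 26 -> leaves = [21, 51, 90, 59, 96, 32, 26, 65]
  L0: [21, 51, 90, 59, 96, 32, 26, 65]
  L1: h(21,51)=(21*31+51)%997=702 h(90,59)=(90*31+59)%997=855 h(96,32)=(96*31+32)%997=17 h(26,65)=(26*31+65)%997=871 -> [702, 855, 17, 871]
  L2: h(702,855)=(702*31+855)%997=683 h(17,871)=(17*31+871)%997=401 -> [683, 401]
  L3: h(683,401)=(683*31+401)%997=637 -> [637]
  root = 637 != target 446
Candidate D: set leaf[0] = 27 -> leaves = [27, 51, 90, 59, 96, 32, 10, 65]
  L0: [27, 51, 90, 59, 96, 32, 10, 65]
  L1: h(27,51)=(27*31+51)%997=888 h(90,59)=(90*31+59)%997=855 h(96,32)=(96*31+32)%997=17 h(10,65)=(10*31+65)%997=375 -> [888, 855, 17, 375]
  L2: h(888,855)=(888*31+855)%997=467 h(17,375)=(17*31+375)%997=902 -> [467, 902]
  L3: h(467,902)=(467*31+902)%997=424 -> [424]
  root = 424 != target 446
Candidate A produces the target root.

Answer: A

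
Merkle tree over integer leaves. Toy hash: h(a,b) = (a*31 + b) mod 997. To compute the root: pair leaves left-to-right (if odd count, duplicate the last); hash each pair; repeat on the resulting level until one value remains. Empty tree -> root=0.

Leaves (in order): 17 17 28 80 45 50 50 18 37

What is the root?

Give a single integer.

Answer: 479

Derivation:
L0: [17, 17, 28, 80, 45, 50, 50, 18, 37]
L1: h(17,17)=(17*31+17)%997=544 h(28,80)=(28*31+80)%997=948 h(45,50)=(45*31+50)%997=448 h(50,18)=(50*31+18)%997=571 h(37,37)=(37*31+37)%997=187 -> [544, 948, 448, 571, 187]
L2: h(544,948)=(544*31+948)%997=863 h(448,571)=(448*31+571)%997=501 h(187,187)=(187*31+187)%997=2 -> [863, 501, 2]
L3: h(863,501)=(863*31+501)%997=335 h(2,2)=(2*31+2)%997=64 -> [335, 64]
L4: h(335,64)=(335*31+64)%997=479 -> [479]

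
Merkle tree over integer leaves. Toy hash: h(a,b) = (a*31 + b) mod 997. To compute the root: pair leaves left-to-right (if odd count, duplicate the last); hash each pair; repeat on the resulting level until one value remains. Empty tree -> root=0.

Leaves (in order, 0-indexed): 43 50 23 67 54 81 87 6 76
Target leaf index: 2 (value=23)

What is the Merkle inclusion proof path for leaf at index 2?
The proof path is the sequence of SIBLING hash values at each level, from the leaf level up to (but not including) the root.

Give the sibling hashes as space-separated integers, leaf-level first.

Answer: 67 386 279 859

Derivation:
L0 (leaves): [43, 50, 23, 67, 54, 81, 87, 6, 76], target index=2
L1: h(43,50)=(43*31+50)%997=386 [pair 0] h(23,67)=(23*31+67)%997=780 [pair 1] h(54,81)=(54*31+81)%997=758 [pair 2] h(87,6)=(87*31+6)%997=709 [pair 3] h(76,76)=(76*31+76)%997=438 [pair 4] -> [386, 780, 758, 709, 438]
  Sibling for proof at L0: 67
L2: h(386,780)=(386*31+780)%997=782 [pair 0] h(758,709)=(758*31+709)%997=279 [pair 1] h(438,438)=(438*31+438)%997=58 [pair 2] -> [782, 279, 58]
  Sibling for proof at L1: 386
L3: h(782,279)=(782*31+279)%997=593 [pair 0] h(58,58)=(58*31+58)%997=859 [pair 1] -> [593, 859]
  Sibling for proof at L2: 279
L4: h(593,859)=(593*31+859)%997=299 [pair 0] -> [299]
  Sibling for proof at L3: 859
Root: 299
Proof path (sibling hashes from leaf to root): [67, 386, 279, 859]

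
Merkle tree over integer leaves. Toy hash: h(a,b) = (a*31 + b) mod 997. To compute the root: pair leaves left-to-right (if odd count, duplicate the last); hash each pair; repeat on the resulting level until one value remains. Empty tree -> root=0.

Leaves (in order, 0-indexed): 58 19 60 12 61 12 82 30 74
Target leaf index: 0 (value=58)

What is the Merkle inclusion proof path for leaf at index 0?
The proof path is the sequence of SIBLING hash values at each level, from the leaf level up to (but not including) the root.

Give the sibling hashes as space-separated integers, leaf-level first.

L0 (leaves): [58, 19, 60, 12, 61, 12, 82, 30, 74], target index=0
L1: h(58,19)=(58*31+19)%997=820 [pair 0] h(60,12)=(60*31+12)%997=875 [pair 1] h(61,12)=(61*31+12)%997=906 [pair 2] h(82,30)=(82*31+30)%997=578 [pair 3] h(74,74)=(74*31+74)%997=374 [pair 4] -> [820, 875, 906, 578, 374]
  Sibling for proof at L0: 19
L2: h(820,875)=(820*31+875)%997=373 [pair 0] h(906,578)=(906*31+578)%997=748 [pair 1] h(374,374)=(374*31+374)%997=4 [pair 2] -> [373, 748, 4]
  Sibling for proof at L1: 875
L3: h(373,748)=(373*31+748)%997=347 [pair 0] h(4,4)=(4*31+4)%997=128 [pair 1] -> [347, 128]
  Sibling for proof at L2: 748
L4: h(347,128)=(347*31+128)%997=915 [pair 0] -> [915]
  Sibling for proof at L3: 128
Root: 915
Proof path (sibling hashes from leaf to root): [19, 875, 748, 128]

Answer: 19 875 748 128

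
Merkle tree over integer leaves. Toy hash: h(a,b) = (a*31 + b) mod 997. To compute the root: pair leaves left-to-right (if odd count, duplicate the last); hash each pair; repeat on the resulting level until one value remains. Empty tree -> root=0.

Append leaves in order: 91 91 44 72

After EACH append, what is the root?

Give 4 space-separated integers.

After append 91 (leaves=[91]):
  L0: [91]
  root=91
After append 91 (leaves=[91, 91]):
  L0: [91, 91]
  L1: h(91,91)=(91*31+91)%997=918 -> [918]
  root=918
After append 44 (leaves=[91, 91, 44]):
  L0: [91, 91, 44]
  L1: h(91,91)=(91*31+91)%997=918 h(44,44)=(44*31+44)%997=411 -> [918, 411]
  L2: h(918,411)=(918*31+411)%997=953 -> [953]
  root=953
After append 72 (leaves=[91, 91, 44, 72]):
  L0: [91, 91, 44, 72]
  L1: h(91,91)=(91*31+91)%997=918 h(44,72)=(44*31+72)%997=439 -> [918, 439]
  L2: h(918,439)=(918*31+439)%997=981 -> [981]
  root=981

Answer: 91 918 953 981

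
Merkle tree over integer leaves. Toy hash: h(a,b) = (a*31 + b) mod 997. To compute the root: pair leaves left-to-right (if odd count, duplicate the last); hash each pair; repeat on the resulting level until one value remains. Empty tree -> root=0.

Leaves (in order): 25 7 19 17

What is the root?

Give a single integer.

Answer: 920

Derivation:
L0: [25, 7, 19, 17]
L1: h(25,7)=(25*31+7)%997=782 h(19,17)=(19*31+17)%997=606 -> [782, 606]
L2: h(782,606)=(782*31+606)%997=920 -> [920]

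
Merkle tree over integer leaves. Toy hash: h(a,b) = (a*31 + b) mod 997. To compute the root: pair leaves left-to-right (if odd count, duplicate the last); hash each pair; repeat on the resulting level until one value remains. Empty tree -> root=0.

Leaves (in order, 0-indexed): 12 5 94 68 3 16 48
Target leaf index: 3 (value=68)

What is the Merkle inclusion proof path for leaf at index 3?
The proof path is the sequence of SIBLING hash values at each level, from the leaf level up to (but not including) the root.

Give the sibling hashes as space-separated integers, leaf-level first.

L0 (leaves): [12, 5, 94, 68, 3, 16, 48], target index=3
L1: h(12,5)=(12*31+5)%997=377 [pair 0] h(94,68)=(94*31+68)%997=988 [pair 1] h(3,16)=(3*31+16)%997=109 [pair 2] h(48,48)=(48*31+48)%997=539 [pair 3] -> [377, 988, 109, 539]
  Sibling for proof at L0: 94
L2: h(377,988)=(377*31+988)%997=711 [pair 0] h(109,539)=(109*31+539)%997=927 [pair 1] -> [711, 927]
  Sibling for proof at L1: 377
L3: h(711,927)=(711*31+927)%997=37 [pair 0] -> [37]
  Sibling for proof at L2: 927
Root: 37
Proof path (sibling hashes from leaf to root): [94, 377, 927]

Answer: 94 377 927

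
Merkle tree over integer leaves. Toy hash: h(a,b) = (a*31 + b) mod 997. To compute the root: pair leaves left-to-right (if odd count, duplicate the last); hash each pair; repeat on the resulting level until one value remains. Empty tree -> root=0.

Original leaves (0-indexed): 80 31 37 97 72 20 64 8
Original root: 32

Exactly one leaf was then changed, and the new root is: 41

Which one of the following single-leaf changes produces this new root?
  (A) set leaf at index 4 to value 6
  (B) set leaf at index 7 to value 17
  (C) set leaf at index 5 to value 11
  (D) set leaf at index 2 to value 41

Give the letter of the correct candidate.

Original leaves: [80, 31, 37, 97, 72, 20, 64, 8]
Target new root: 41
Try each candidate change and compute the resulting root:
Candidate A: set leaf[4] = 6 -> leaves = [80, 31, 37, 97, 6, 20, 64, 8]
  L0: [80, 31, 37, 97, 6, 20, 64, 8]
  L1: h(80,31)=(80*31+31)%997=517 h(37,97)=(37*31+97)%997=247 h(6,20)=(6*31+20)%997=206 h(64,8)=(64*31+8)%997=995 -> [517, 247, 206, 995]
  L2: h(517,247)=(517*31+247)%997=322 h(206,995)=(206*31+995)%997=402 -> [322, 402]
  L3: h(322,402)=(322*31+402)%997=414 -> [414]
  root = 414 != target 41
Candidate B: set leaf[7] = 17 -> leaves = [80, 31, 37, 97, 72, 20, 64, 17]
  L0: [80, 31, 37, 97, 72, 20, 64, 17]
  L1: h(80,31)=(80*31+31)%997=517 h(37,97)=(37*31+97)%997=247 h(72,20)=(72*31+20)%997=258 h(64,17)=(64*31+17)%997=7 -> [517, 247, 258, 7]
  L2: h(517,247)=(517*31+247)%997=322 h(258,7)=(258*31+7)%997=29 -> [322, 29]
  L3: h(322,29)=(322*31+29)%997=41 -> [41]
  root = 41 == target 41  ** MATCH **
Candidate C: set leaf[5] = 11 -> leaves = [80, 31, 37, 97, 72, 11, 64, 8]
  L0: [80, 31, 37, 97, 72, 11, 64, 8]
  L1: h(80,31)=(80*31+31)%997=517 h(37,97)=(37*31+97)%997=247 h(72,11)=(72*31+11)%997=249 h(64,8)=(64*31+8)%997=995 -> [517, 247, 249, 995]
  L2: h(517,247)=(517*31+247)%997=322 h(249,995)=(249*31+995)%997=738 -> [322, 738]
  L3: h(322,738)=(322*31+738)%997=750 -> [750]
  root = 750 != target 41
Candidate D: set leaf[2] = 41 -> leaves = [80, 31, 41, 97, 72, 20, 64, 8]
  L0: [80, 31, 41, 97, 72, 20, 64, 8]
  L1: h(80,31)=(80*31+31)%997=517 h(41,97)=(41*31+97)%997=371 h(72,20)=(72*31+20)%997=258 h(64,8)=(64*31+8)%997=995 -> [517, 371, 258, 995]
  L2: h(517,371)=(517*31+371)%997=446 h(258,995)=(258*31+995)%997=20 -> [446, 20]
  L3: h(446,20)=(446*31+20)%997=885 -> [885]
  root = 885 != target 41
Candidate B produces the target root.

Answer: B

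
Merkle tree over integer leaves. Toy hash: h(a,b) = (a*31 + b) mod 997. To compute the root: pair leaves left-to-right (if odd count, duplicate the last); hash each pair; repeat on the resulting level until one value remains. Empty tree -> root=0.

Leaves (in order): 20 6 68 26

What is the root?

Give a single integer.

L0: [20, 6, 68, 26]
L1: h(20,6)=(20*31+6)%997=626 h(68,26)=(68*31+26)%997=140 -> [626, 140]
L2: h(626,140)=(626*31+140)%997=603 -> [603]

Answer: 603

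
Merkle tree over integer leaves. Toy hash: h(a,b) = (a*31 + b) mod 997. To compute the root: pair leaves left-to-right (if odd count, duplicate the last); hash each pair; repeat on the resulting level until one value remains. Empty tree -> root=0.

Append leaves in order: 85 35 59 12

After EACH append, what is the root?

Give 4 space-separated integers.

Answer: 85 676 910 863

Derivation:
After append 85 (leaves=[85]):
  L0: [85]
  root=85
After append 35 (leaves=[85, 35]):
  L0: [85, 35]
  L1: h(85,35)=(85*31+35)%997=676 -> [676]
  root=676
After append 59 (leaves=[85, 35, 59]):
  L0: [85, 35, 59]
  L1: h(85,35)=(85*31+35)%997=676 h(59,59)=(59*31+59)%997=891 -> [676, 891]
  L2: h(676,891)=(676*31+891)%997=910 -> [910]
  root=910
After append 12 (leaves=[85, 35, 59, 12]):
  L0: [85, 35, 59, 12]
  L1: h(85,35)=(85*31+35)%997=676 h(59,12)=(59*31+12)%997=844 -> [676, 844]
  L2: h(676,844)=(676*31+844)%997=863 -> [863]
  root=863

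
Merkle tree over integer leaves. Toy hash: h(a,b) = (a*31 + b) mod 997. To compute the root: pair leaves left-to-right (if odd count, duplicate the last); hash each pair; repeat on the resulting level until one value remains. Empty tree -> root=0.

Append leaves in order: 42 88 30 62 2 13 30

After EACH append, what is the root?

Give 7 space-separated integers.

Answer: 42 393 182 214 706 61 946

Derivation:
After append 42 (leaves=[42]):
  L0: [42]
  root=42
After append 88 (leaves=[42, 88]):
  L0: [42, 88]
  L1: h(42,88)=(42*31+88)%997=393 -> [393]
  root=393
After append 30 (leaves=[42, 88, 30]):
  L0: [42, 88, 30]
  L1: h(42,88)=(42*31+88)%997=393 h(30,30)=(30*31+30)%997=960 -> [393, 960]
  L2: h(393,960)=(393*31+960)%997=182 -> [182]
  root=182
After append 62 (leaves=[42, 88, 30, 62]):
  L0: [42, 88, 30, 62]
  L1: h(42,88)=(42*31+88)%997=393 h(30,62)=(30*31+62)%997=992 -> [393, 992]
  L2: h(393,992)=(393*31+992)%997=214 -> [214]
  root=214
After append 2 (leaves=[42, 88, 30, 62, 2]):
  L0: [42, 88, 30, 62, 2]
  L1: h(42,88)=(42*31+88)%997=393 h(30,62)=(30*31+62)%997=992 h(2,2)=(2*31+2)%997=64 -> [393, 992, 64]
  L2: h(393,992)=(393*31+992)%997=214 h(64,64)=(64*31+64)%997=54 -> [214, 54]
  L3: h(214,54)=(214*31+54)%997=706 -> [706]
  root=706
After append 13 (leaves=[42, 88, 30, 62, 2, 13]):
  L0: [42, 88, 30, 62, 2, 13]
  L1: h(42,88)=(42*31+88)%997=393 h(30,62)=(30*31+62)%997=992 h(2,13)=(2*31+13)%997=75 -> [393, 992, 75]
  L2: h(393,992)=(393*31+992)%997=214 h(75,75)=(75*31+75)%997=406 -> [214, 406]
  L3: h(214,406)=(214*31+406)%997=61 -> [61]
  root=61
After append 30 (leaves=[42, 88, 30, 62, 2, 13, 30]):
  L0: [42, 88, 30, 62, 2, 13, 30]
  L1: h(42,88)=(42*31+88)%997=393 h(30,62)=(30*31+62)%997=992 h(2,13)=(2*31+13)%997=75 h(30,30)=(30*31+30)%997=960 -> [393, 992, 75, 960]
  L2: h(393,992)=(393*31+992)%997=214 h(75,960)=(75*31+960)%997=294 -> [214, 294]
  L3: h(214,294)=(214*31+294)%997=946 -> [946]
  root=946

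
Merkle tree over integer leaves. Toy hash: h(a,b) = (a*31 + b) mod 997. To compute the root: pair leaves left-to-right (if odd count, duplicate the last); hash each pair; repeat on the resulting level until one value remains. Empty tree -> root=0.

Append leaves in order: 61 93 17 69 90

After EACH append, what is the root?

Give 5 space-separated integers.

After append 61 (leaves=[61]):
  L0: [61]
  root=61
After append 93 (leaves=[61, 93]):
  L0: [61, 93]
  L1: h(61,93)=(61*31+93)%997=987 -> [987]
  root=987
After append 17 (leaves=[61, 93, 17]):
  L0: [61, 93, 17]
  L1: h(61,93)=(61*31+93)%997=987 h(17,17)=(17*31+17)%997=544 -> [987, 544]
  L2: h(987,544)=(987*31+544)%997=234 -> [234]
  root=234
After append 69 (leaves=[61, 93, 17, 69]):
  L0: [61, 93, 17, 69]
  L1: h(61,93)=(61*31+93)%997=987 h(17,69)=(17*31+69)%997=596 -> [987, 596]
  L2: h(987,596)=(987*31+596)%997=286 -> [286]
  root=286
After append 90 (leaves=[61, 93, 17, 69, 90]):
  L0: [61, 93, 17, 69, 90]
  L1: h(61,93)=(61*31+93)%997=987 h(17,69)=(17*31+69)%997=596 h(90,90)=(90*31+90)%997=886 -> [987, 596, 886]
  L2: h(987,596)=(987*31+596)%997=286 h(886,886)=(886*31+886)%997=436 -> [286, 436]
  L3: h(286,436)=(286*31+436)%997=329 -> [329]
  root=329

Answer: 61 987 234 286 329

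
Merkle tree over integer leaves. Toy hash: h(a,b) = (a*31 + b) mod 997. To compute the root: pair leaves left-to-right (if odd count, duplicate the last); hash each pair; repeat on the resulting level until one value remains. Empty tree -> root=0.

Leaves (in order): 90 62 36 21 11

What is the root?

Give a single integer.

Answer: 668

Derivation:
L0: [90, 62, 36, 21, 11]
L1: h(90,62)=(90*31+62)%997=858 h(36,21)=(36*31+21)%997=140 h(11,11)=(11*31+11)%997=352 -> [858, 140, 352]
L2: h(858,140)=(858*31+140)%997=816 h(352,352)=(352*31+352)%997=297 -> [816, 297]
L3: h(816,297)=(816*31+297)%997=668 -> [668]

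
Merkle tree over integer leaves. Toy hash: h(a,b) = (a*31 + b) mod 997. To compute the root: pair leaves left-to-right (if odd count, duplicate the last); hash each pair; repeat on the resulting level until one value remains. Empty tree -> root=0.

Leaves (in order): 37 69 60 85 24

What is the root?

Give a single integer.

L0: [37, 69, 60, 85, 24]
L1: h(37,69)=(37*31+69)%997=219 h(60,85)=(60*31+85)%997=948 h(24,24)=(24*31+24)%997=768 -> [219, 948, 768]
L2: h(219,948)=(219*31+948)%997=758 h(768,768)=(768*31+768)%997=648 -> [758, 648]
L3: h(758,648)=(758*31+648)%997=218 -> [218]

Answer: 218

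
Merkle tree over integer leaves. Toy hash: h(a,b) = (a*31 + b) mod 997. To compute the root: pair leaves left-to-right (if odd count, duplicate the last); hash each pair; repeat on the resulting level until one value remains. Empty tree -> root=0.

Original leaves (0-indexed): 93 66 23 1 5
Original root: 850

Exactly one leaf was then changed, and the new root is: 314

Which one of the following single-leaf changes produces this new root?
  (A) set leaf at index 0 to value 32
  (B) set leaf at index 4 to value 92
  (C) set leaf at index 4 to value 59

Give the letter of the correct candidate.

Answer: C

Derivation:
Original leaves: [93, 66, 23, 1, 5]
Target new root: 314
Try each candidate change and compute the resulting root:
Candidate A: set leaf[0] = 32 -> leaves = [32, 66, 23, 1, 5]
  L0: [32, 66, 23, 1, 5]
  L1: h(32,66)=(32*31+66)%997=61 h(23,1)=(23*31+1)%997=714 h(5,5)=(5*31+5)%997=160 -> [61, 714, 160]
  L2: h(61,714)=(61*31+714)%997=611 h(160,160)=(160*31+160)%997=135 -> [611, 135]
  L3: h(611,135)=(611*31+135)%997=133 -> [133]
  root = 133 != target 314
Candidate B: set leaf[4] = 92 -> leaves = [93, 66, 23, 1, 92]
  L0: [93, 66, 23, 1, 92]
  L1: h(93,66)=(93*31+66)%997=955 h(23,1)=(23*31+1)%997=714 h(92,92)=(92*31+92)%997=950 -> [955, 714, 950]
  L2: h(955,714)=(955*31+714)%997=409 h(950,950)=(950*31+950)%997=490 -> [409, 490]
  L3: h(409,490)=(409*31+490)%997=208 -> [208]
  root = 208 != target 314
Candidate C: set leaf[4] = 59 -> leaves = [93, 66, 23, 1, 59]
  L0: [93, 66, 23, 1, 59]
  L1: h(93,66)=(93*31+66)%997=955 h(23,1)=(23*31+1)%997=714 h(59,59)=(59*31+59)%997=891 -> [955, 714, 891]
  L2: h(955,714)=(955*31+714)%997=409 h(891,891)=(891*31+891)%997=596 -> [409, 596]
  L3: h(409,596)=(409*31+596)%997=314 -> [314]
  root = 314 == target 314  ** MATCH **
Candidate C produces the target root.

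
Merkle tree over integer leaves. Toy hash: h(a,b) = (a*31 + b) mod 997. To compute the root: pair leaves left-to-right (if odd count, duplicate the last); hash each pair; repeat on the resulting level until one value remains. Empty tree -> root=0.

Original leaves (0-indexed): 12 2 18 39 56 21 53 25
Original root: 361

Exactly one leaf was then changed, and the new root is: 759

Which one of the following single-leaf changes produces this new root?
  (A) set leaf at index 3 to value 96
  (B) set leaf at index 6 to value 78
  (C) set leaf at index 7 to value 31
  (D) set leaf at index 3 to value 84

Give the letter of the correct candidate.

Original leaves: [12, 2, 18, 39, 56, 21, 53, 25]
Target new root: 759
Try each candidate change and compute the resulting root:
Candidate A: set leaf[3] = 96 -> leaves = [12, 2, 18, 96, 56, 21, 53, 25]
  L0: [12, 2, 18, 96, 56, 21, 53, 25]
  L1: h(12,2)=(12*31+2)%997=374 h(18,96)=(18*31+96)%997=654 h(56,21)=(56*31+21)%997=760 h(53,25)=(53*31+25)%997=671 -> [374, 654, 760, 671]
  L2: h(374,654)=(374*31+654)%997=284 h(760,671)=(760*31+671)%997=303 -> [284, 303]
  L3: h(284,303)=(284*31+303)%997=134 -> [134]
  root = 134 != target 759
Candidate B: set leaf[6] = 78 -> leaves = [12, 2, 18, 39, 56, 21, 78, 25]
  L0: [12, 2, 18, 39, 56, 21, 78, 25]
  L1: h(12,2)=(12*31+2)%997=374 h(18,39)=(18*31+39)%997=597 h(56,21)=(56*31+21)%997=760 h(78,25)=(78*31+25)%997=449 -> [374, 597, 760, 449]
  L2: h(374,597)=(374*31+597)%997=227 h(760,449)=(760*31+449)%997=81 -> [227, 81]
  L3: h(227,81)=(227*31+81)%997=139 -> [139]
  root = 139 != target 759
Candidate C: set leaf[7] = 31 -> leaves = [12, 2, 18, 39, 56, 21, 53, 31]
  L0: [12, 2, 18, 39, 56, 21, 53, 31]
  L1: h(12,2)=(12*31+2)%997=374 h(18,39)=(18*31+39)%997=597 h(56,21)=(56*31+21)%997=760 h(53,31)=(53*31+31)%997=677 -> [374, 597, 760, 677]
  L2: h(374,597)=(374*31+597)%997=227 h(760,677)=(760*31+677)%997=309 -> [227, 309]
  L3: h(227,309)=(227*31+309)%997=367 -> [367]
  root = 367 != target 759
Candidate D: set leaf[3] = 84 -> leaves = [12, 2, 18, 84, 56, 21, 53, 25]
  L0: [12, 2, 18, 84, 56, 21, 53, 25]
  L1: h(12,2)=(12*31+2)%997=374 h(18,84)=(18*31+84)%997=642 h(56,21)=(56*31+21)%997=760 h(53,25)=(53*31+25)%997=671 -> [374, 642, 760, 671]
  L2: h(374,642)=(374*31+642)%997=272 h(760,671)=(760*31+671)%997=303 -> [272, 303]
  L3: h(272,303)=(272*31+303)%997=759 -> [759]
  root = 759 == target 759  ** MATCH **
Candidate D produces the target root.

Answer: D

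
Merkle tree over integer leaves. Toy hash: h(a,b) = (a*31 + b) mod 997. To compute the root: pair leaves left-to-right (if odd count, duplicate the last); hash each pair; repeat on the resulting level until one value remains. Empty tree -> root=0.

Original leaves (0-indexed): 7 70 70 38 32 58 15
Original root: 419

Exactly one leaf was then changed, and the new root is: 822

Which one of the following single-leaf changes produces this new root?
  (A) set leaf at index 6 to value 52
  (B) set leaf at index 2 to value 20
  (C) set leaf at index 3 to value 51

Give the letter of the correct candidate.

Answer: C

Derivation:
Original leaves: [7, 70, 70, 38, 32, 58, 15]
Target new root: 822
Try each candidate change and compute the resulting root:
Candidate A: set leaf[6] = 52 -> leaves = [7, 70, 70, 38, 32, 58, 52]
  L0: [7, 70, 70, 38, 32, 58, 52]
  L1: h(7,70)=(7*31+70)%997=287 h(70,38)=(70*31+38)%997=214 h(32,58)=(32*31+58)%997=53 h(52,52)=(52*31+52)%997=667 -> [287, 214, 53, 667]
  L2: h(287,214)=(287*31+214)%997=138 h(53,667)=(53*31+667)%997=316 -> [138, 316]
  L3: h(138,316)=(138*31+316)%997=606 -> [606]
  root = 606 != target 822
Candidate B: set leaf[2] = 20 -> leaves = [7, 70, 20, 38, 32, 58, 15]
  L0: [7, 70, 20, 38, 32, 58, 15]
  L1: h(7,70)=(7*31+70)%997=287 h(20,38)=(20*31+38)%997=658 h(32,58)=(32*31+58)%997=53 h(15,15)=(15*31+15)%997=480 -> [287, 658, 53, 480]
  L2: h(287,658)=(287*31+658)%997=582 h(53,480)=(53*31+480)%997=129 -> [582, 129]
  L3: h(582,129)=(582*31+129)%997=225 -> [225]
  root = 225 != target 822
Candidate C: set leaf[3] = 51 -> leaves = [7, 70, 70, 51, 32, 58, 15]
  L0: [7, 70, 70, 51, 32, 58, 15]
  L1: h(7,70)=(7*31+70)%997=287 h(70,51)=(70*31+51)%997=227 h(32,58)=(32*31+58)%997=53 h(15,15)=(15*31+15)%997=480 -> [287, 227, 53, 480]
  L2: h(287,227)=(287*31+227)%997=151 h(53,480)=(53*31+480)%997=129 -> [151, 129]
  L3: h(151,129)=(151*31+129)%997=822 -> [822]
  root = 822 == target 822  ** MATCH **
Candidate C produces the target root.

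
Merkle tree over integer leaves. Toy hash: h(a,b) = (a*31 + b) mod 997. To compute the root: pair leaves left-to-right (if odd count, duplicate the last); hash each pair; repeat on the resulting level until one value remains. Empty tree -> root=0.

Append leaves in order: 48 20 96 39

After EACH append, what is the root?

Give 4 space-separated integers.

Answer: 48 511 967 910

Derivation:
After append 48 (leaves=[48]):
  L0: [48]
  root=48
After append 20 (leaves=[48, 20]):
  L0: [48, 20]
  L1: h(48,20)=(48*31+20)%997=511 -> [511]
  root=511
After append 96 (leaves=[48, 20, 96]):
  L0: [48, 20, 96]
  L1: h(48,20)=(48*31+20)%997=511 h(96,96)=(96*31+96)%997=81 -> [511, 81]
  L2: h(511,81)=(511*31+81)%997=967 -> [967]
  root=967
After append 39 (leaves=[48, 20, 96, 39]):
  L0: [48, 20, 96, 39]
  L1: h(48,20)=(48*31+20)%997=511 h(96,39)=(96*31+39)%997=24 -> [511, 24]
  L2: h(511,24)=(511*31+24)%997=910 -> [910]
  root=910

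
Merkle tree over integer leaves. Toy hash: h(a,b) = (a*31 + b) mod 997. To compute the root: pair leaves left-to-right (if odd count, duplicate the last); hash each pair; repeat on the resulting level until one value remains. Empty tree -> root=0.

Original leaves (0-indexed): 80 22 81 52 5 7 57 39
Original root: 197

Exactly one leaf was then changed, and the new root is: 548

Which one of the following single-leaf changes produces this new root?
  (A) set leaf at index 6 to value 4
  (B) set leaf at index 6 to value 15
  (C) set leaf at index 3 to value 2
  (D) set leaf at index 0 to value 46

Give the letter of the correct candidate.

Answer: A

Derivation:
Original leaves: [80, 22, 81, 52, 5, 7, 57, 39]
Target new root: 548
Try each candidate change and compute the resulting root:
Candidate A: set leaf[6] = 4 -> leaves = [80, 22, 81, 52, 5, 7, 4, 39]
  L0: [80, 22, 81, 52, 5, 7, 4, 39]
  L1: h(80,22)=(80*31+22)%997=508 h(81,52)=(81*31+52)%997=569 h(5,7)=(5*31+7)%997=162 h(4,39)=(4*31+39)%997=163 -> [508, 569, 162, 163]
  L2: h(508,569)=(508*31+569)%997=365 h(162,163)=(162*31+163)%997=200 -> [365, 200]
  L3: h(365,200)=(365*31+200)%997=548 -> [548]
  root = 548 == target 548  ** MATCH **
Candidate B: set leaf[6] = 15 -> leaves = [80, 22, 81, 52, 5, 7, 15, 39]
  L0: [80, 22, 81, 52, 5, 7, 15, 39]
  L1: h(80,22)=(80*31+22)%997=508 h(81,52)=(81*31+52)%997=569 h(5,7)=(5*31+7)%997=162 h(15,39)=(15*31+39)%997=504 -> [508, 569, 162, 504]
  L2: h(508,569)=(508*31+569)%997=365 h(162,504)=(162*31+504)%997=541 -> [365, 541]
  L3: h(365,541)=(365*31+541)%997=889 -> [889]
  root = 889 != target 548
Candidate C: set leaf[3] = 2 -> leaves = [80, 22, 81, 2, 5, 7, 57, 39]
  L0: [80, 22, 81, 2, 5, 7, 57, 39]
  L1: h(80,22)=(80*31+22)%997=508 h(81,2)=(81*31+2)%997=519 h(5,7)=(5*31+7)%997=162 h(57,39)=(57*31+39)%997=809 -> [508, 519, 162, 809]
  L2: h(508,519)=(508*31+519)%997=315 h(162,809)=(162*31+809)%997=846 -> [315, 846]
  L3: h(315,846)=(315*31+846)%997=641 -> [641]
  root = 641 != target 548
Candidate D: set leaf[0] = 46 -> leaves = [46, 22, 81, 52, 5, 7, 57, 39]
  L0: [46, 22, 81, 52, 5, 7, 57, 39]
  L1: h(46,22)=(46*31+22)%997=451 h(81,52)=(81*31+52)%997=569 h(5,7)=(5*31+7)%997=162 h(57,39)=(57*31+39)%997=809 -> [451, 569, 162, 809]
  L2: h(451,569)=(451*31+569)%997=592 h(162,809)=(162*31+809)%997=846 -> [592, 846]
  L3: h(592,846)=(592*31+846)%997=255 -> [255]
  root = 255 != target 548
Candidate A produces the target root.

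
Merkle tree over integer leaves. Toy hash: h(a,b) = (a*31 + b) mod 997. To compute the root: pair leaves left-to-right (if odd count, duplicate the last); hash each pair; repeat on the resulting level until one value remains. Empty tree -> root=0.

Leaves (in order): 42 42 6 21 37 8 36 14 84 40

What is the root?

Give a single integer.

Answer: 141

Derivation:
L0: [42, 42, 6, 21, 37, 8, 36, 14, 84, 40]
L1: h(42,42)=(42*31+42)%997=347 h(6,21)=(6*31+21)%997=207 h(37,8)=(37*31+8)%997=158 h(36,14)=(36*31+14)%997=133 h(84,40)=(84*31+40)%997=650 -> [347, 207, 158, 133, 650]
L2: h(347,207)=(347*31+207)%997=994 h(158,133)=(158*31+133)%997=46 h(650,650)=(650*31+650)%997=860 -> [994, 46, 860]
L3: h(994,46)=(994*31+46)%997=950 h(860,860)=(860*31+860)%997=601 -> [950, 601]
L4: h(950,601)=(950*31+601)%997=141 -> [141]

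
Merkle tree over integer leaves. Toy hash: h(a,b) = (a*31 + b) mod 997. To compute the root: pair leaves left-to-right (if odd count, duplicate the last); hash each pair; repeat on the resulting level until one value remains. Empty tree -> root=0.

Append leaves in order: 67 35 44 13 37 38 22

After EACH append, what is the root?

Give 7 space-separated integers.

Answer: 67 118 81 50 555 587 106

Derivation:
After append 67 (leaves=[67]):
  L0: [67]
  root=67
After append 35 (leaves=[67, 35]):
  L0: [67, 35]
  L1: h(67,35)=(67*31+35)%997=118 -> [118]
  root=118
After append 44 (leaves=[67, 35, 44]):
  L0: [67, 35, 44]
  L1: h(67,35)=(67*31+35)%997=118 h(44,44)=(44*31+44)%997=411 -> [118, 411]
  L2: h(118,411)=(118*31+411)%997=81 -> [81]
  root=81
After append 13 (leaves=[67, 35, 44, 13]):
  L0: [67, 35, 44, 13]
  L1: h(67,35)=(67*31+35)%997=118 h(44,13)=(44*31+13)%997=380 -> [118, 380]
  L2: h(118,380)=(118*31+380)%997=50 -> [50]
  root=50
After append 37 (leaves=[67, 35, 44, 13, 37]):
  L0: [67, 35, 44, 13, 37]
  L1: h(67,35)=(67*31+35)%997=118 h(44,13)=(44*31+13)%997=380 h(37,37)=(37*31+37)%997=187 -> [118, 380, 187]
  L2: h(118,380)=(118*31+380)%997=50 h(187,187)=(187*31+187)%997=2 -> [50, 2]
  L3: h(50,2)=(50*31+2)%997=555 -> [555]
  root=555
After append 38 (leaves=[67, 35, 44, 13, 37, 38]):
  L0: [67, 35, 44, 13, 37, 38]
  L1: h(67,35)=(67*31+35)%997=118 h(44,13)=(44*31+13)%997=380 h(37,38)=(37*31+38)%997=188 -> [118, 380, 188]
  L2: h(118,380)=(118*31+380)%997=50 h(188,188)=(188*31+188)%997=34 -> [50, 34]
  L3: h(50,34)=(50*31+34)%997=587 -> [587]
  root=587
After append 22 (leaves=[67, 35, 44, 13, 37, 38, 22]):
  L0: [67, 35, 44, 13, 37, 38, 22]
  L1: h(67,35)=(67*31+35)%997=118 h(44,13)=(44*31+13)%997=380 h(37,38)=(37*31+38)%997=188 h(22,22)=(22*31+22)%997=704 -> [118, 380, 188, 704]
  L2: h(118,380)=(118*31+380)%997=50 h(188,704)=(188*31+704)%997=550 -> [50, 550]
  L3: h(50,550)=(50*31+550)%997=106 -> [106]
  root=106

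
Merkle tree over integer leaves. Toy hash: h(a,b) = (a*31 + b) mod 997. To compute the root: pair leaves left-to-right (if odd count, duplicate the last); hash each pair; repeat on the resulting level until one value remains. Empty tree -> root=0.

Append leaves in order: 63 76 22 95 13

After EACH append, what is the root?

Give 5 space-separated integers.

Answer: 63 35 792 865 247

Derivation:
After append 63 (leaves=[63]):
  L0: [63]
  root=63
After append 76 (leaves=[63, 76]):
  L0: [63, 76]
  L1: h(63,76)=(63*31+76)%997=35 -> [35]
  root=35
After append 22 (leaves=[63, 76, 22]):
  L0: [63, 76, 22]
  L1: h(63,76)=(63*31+76)%997=35 h(22,22)=(22*31+22)%997=704 -> [35, 704]
  L2: h(35,704)=(35*31+704)%997=792 -> [792]
  root=792
After append 95 (leaves=[63, 76, 22, 95]):
  L0: [63, 76, 22, 95]
  L1: h(63,76)=(63*31+76)%997=35 h(22,95)=(22*31+95)%997=777 -> [35, 777]
  L2: h(35,777)=(35*31+777)%997=865 -> [865]
  root=865
After append 13 (leaves=[63, 76, 22, 95, 13]):
  L0: [63, 76, 22, 95, 13]
  L1: h(63,76)=(63*31+76)%997=35 h(22,95)=(22*31+95)%997=777 h(13,13)=(13*31+13)%997=416 -> [35, 777, 416]
  L2: h(35,777)=(35*31+777)%997=865 h(416,416)=(416*31+416)%997=351 -> [865, 351]
  L3: h(865,351)=(865*31+351)%997=247 -> [247]
  root=247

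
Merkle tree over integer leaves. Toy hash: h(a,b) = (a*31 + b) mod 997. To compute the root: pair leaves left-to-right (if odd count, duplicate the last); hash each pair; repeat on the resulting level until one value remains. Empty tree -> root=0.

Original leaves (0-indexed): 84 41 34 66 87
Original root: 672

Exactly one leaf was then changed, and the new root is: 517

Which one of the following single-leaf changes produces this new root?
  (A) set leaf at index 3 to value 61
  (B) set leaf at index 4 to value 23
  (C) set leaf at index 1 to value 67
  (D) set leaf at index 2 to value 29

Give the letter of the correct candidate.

Original leaves: [84, 41, 34, 66, 87]
Target new root: 517
Try each candidate change and compute the resulting root:
Candidate A: set leaf[3] = 61 -> leaves = [84, 41, 34, 61, 87]
  L0: [84, 41, 34, 61, 87]
  L1: h(84,41)=(84*31+41)%997=651 h(34,61)=(34*31+61)%997=118 h(87,87)=(87*31+87)%997=790 -> [651, 118, 790]
  L2: h(651,118)=(651*31+118)%997=359 h(790,790)=(790*31+790)%997=355 -> [359, 355]
  L3: h(359,355)=(359*31+355)%997=517 -> [517]
  root = 517 == target 517  ** MATCH **
Candidate B: set leaf[4] = 23 -> leaves = [84, 41, 34, 66, 23]
  L0: [84, 41, 34, 66, 23]
  L1: h(84,41)=(84*31+41)%997=651 h(34,66)=(34*31+66)%997=123 h(23,23)=(23*31+23)%997=736 -> [651, 123, 736]
  L2: h(651,123)=(651*31+123)%997=364 h(736,736)=(736*31+736)%997=621 -> [364, 621]
  L3: h(364,621)=(364*31+621)%997=938 -> [938]
  root = 938 != target 517
Candidate C: set leaf[1] = 67 -> leaves = [84, 67, 34, 66, 87]
  L0: [84, 67, 34, 66, 87]
  L1: h(84,67)=(84*31+67)%997=677 h(34,66)=(34*31+66)%997=123 h(87,87)=(87*31+87)%997=790 -> [677, 123, 790]
  L2: h(677,123)=(677*31+123)%997=173 h(790,790)=(790*31+790)%997=355 -> [173, 355]
  L3: h(173,355)=(173*31+355)%997=733 -> [733]
  root = 733 != target 517
Candidate D: set leaf[2] = 29 -> leaves = [84, 41, 29, 66, 87]
  L0: [84, 41, 29, 66, 87]
  L1: h(84,41)=(84*31+41)%997=651 h(29,66)=(29*31+66)%997=965 h(87,87)=(87*31+87)%997=790 -> [651, 965, 790]
  L2: h(651,965)=(651*31+965)%997=209 h(790,790)=(790*31+790)%997=355 -> [209, 355]
  L3: h(209,355)=(209*31+355)%997=852 -> [852]
  root = 852 != target 517
Candidate A produces the target root.

Answer: A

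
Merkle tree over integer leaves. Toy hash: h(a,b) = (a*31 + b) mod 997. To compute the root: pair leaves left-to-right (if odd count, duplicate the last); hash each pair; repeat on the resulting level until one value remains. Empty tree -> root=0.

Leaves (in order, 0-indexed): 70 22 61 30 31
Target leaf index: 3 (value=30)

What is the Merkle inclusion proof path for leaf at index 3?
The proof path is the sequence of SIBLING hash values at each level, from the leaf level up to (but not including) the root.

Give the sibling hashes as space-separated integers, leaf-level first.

Answer: 61 198 837

Derivation:
L0 (leaves): [70, 22, 61, 30, 31], target index=3
L1: h(70,22)=(70*31+22)%997=198 [pair 0] h(61,30)=(61*31+30)%997=924 [pair 1] h(31,31)=(31*31+31)%997=992 [pair 2] -> [198, 924, 992]
  Sibling for proof at L0: 61
L2: h(198,924)=(198*31+924)%997=83 [pair 0] h(992,992)=(992*31+992)%997=837 [pair 1] -> [83, 837]
  Sibling for proof at L1: 198
L3: h(83,837)=(83*31+837)%997=419 [pair 0] -> [419]
  Sibling for proof at L2: 837
Root: 419
Proof path (sibling hashes from leaf to root): [61, 198, 837]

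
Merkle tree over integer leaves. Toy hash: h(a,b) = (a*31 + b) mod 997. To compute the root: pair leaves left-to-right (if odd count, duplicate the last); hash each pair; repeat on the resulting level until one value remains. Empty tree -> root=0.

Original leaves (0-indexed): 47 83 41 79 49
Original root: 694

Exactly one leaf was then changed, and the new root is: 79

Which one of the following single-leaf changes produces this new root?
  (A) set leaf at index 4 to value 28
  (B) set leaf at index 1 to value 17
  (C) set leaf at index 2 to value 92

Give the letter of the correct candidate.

Answer: B

Derivation:
Original leaves: [47, 83, 41, 79, 49]
Target new root: 79
Try each candidate change and compute the resulting root:
Candidate A: set leaf[4] = 28 -> leaves = [47, 83, 41, 79, 28]
  L0: [47, 83, 41, 79, 28]
  L1: h(47,83)=(47*31+83)%997=543 h(41,79)=(41*31+79)%997=353 h(28,28)=(28*31+28)%997=896 -> [543, 353, 896]
  L2: h(543,353)=(543*31+353)%997=237 h(896,896)=(896*31+896)%997=756 -> [237, 756]
  L3: h(237,756)=(237*31+756)%997=127 -> [127]
  root = 127 != target 79
Candidate B: set leaf[1] = 17 -> leaves = [47, 17, 41, 79, 49]
  L0: [47, 17, 41, 79, 49]
  L1: h(47,17)=(47*31+17)%997=477 h(41,79)=(41*31+79)%997=353 h(49,49)=(49*31+49)%997=571 -> [477, 353, 571]
  L2: h(477,353)=(477*31+353)%997=185 h(571,571)=(571*31+571)%997=326 -> [185, 326]
  L3: h(185,326)=(185*31+326)%997=79 -> [79]
  root = 79 == target 79  ** MATCH **
Candidate C: set leaf[2] = 92 -> leaves = [47, 83, 92, 79, 49]
  L0: [47, 83, 92, 79, 49]
  L1: h(47,83)=(47*31+83)%997=543 h(92,79)=(92*31+79)%997=937 h(49,49)=(49*31+49)%997=571 -> [543, 937, 571]
  L2: h(543,937)=(543*31+937)%997=821 h(571,571)=(571*31+571)%997=326 -> [821, 326]
  L3: h(821,326)=(821*31+326)%997=852 -> [852]
  root = 852 != target 79
Candidate B produces the target root.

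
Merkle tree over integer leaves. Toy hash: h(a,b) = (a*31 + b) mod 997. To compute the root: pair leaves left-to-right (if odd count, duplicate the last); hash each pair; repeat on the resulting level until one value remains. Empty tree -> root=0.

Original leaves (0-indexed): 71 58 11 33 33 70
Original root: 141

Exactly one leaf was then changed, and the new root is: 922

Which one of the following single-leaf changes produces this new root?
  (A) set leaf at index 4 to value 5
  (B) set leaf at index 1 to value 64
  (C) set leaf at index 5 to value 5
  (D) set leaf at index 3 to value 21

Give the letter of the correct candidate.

Answer: B

Derivation:
Original leaves: [71, 58, 11, 33, 33, 70]
Target new root: 922
Try each candidate change and compute the resulting root:
Candidate A: set leaf[4] = 5 -> leaves = [71, 58, 11, 33, 5, 70]
  L0: [71, 58, 11, 33, 5, 70]
  L1: h(71,58)=(71*31+58)%997=265 h(11,33)=(11*31+33)%997=374 h(5,70)=(5*31+70)%997=225 -> [265, 374, 225]
  L2: h(265,374)=(265*31+374)%997=613 h(225,225)=(225*31+225)%997=221 -> [613, 221]
  L3: h(613,221)=(613*31+221)%997=281 -> [281]
  root = 281 != target 922
Candidate B: set leaf[1] = 64 -> leaves = [71, 64, 11, 33, 33, 70]
  L0: [71, 64, 11, 33, 33, 70]
  L1: h(71,64)=(71*31+64)%997=271 h(11,33)=(11*31+33)%997=374 h(33,70)=(33*31+70)%997=96 -> [271, 374, 96]
  L2: h(271,374)=(271*31+374)%997=799 h(96,96)=(96*31+96)%997=81 -> [799, 81]
  L3: h(799,81)=(799*31+81)%997=922 -> [922]
  root = 922 == target 922  ** MATCH **
Candidate C: set leaf[5] = 5 -> leaves = [71, 58, 11, 33, 33, 5]
  L0: [71, 58, 11, 33, 33, 5]
  L1: h(71,58)=(71*31+58)%997=265 h(11,33)=(11*31+33)%997=374 h(33,5)=(33*31+5)%997=31 -> [265, 374, 31]
  L2: h(265,374)=(265*31+374)%997=613 h(31,31)=(31*31+31)%997=992 -> [613, 992]
  L3: h(613,992)=(613*31+992)%997=55 -> [55]
  root = 55 != target 922
Candidate D: set leaf[3] = 21 -> leaves = [71, 58, 11, 21, 33, 70]
  L0: [71, 58, 11, 21, 33, 70]
  L1: h(71,58)=(71*31+58)%997=265 h(11,21)=(11*31+21)%997=362 h(33,70)=(33*31+70)%997=96 -> [265, 362, 96]
  L2: h(265,362)=(265*31+362)%997=601 h(96,96)=(96*31+96)%997=81 -> [601, 81]
  L3: h(601,81)=(601*31+81)%997=766 -> [766]
  root = 766 != target 922
Candidate B produces the target root.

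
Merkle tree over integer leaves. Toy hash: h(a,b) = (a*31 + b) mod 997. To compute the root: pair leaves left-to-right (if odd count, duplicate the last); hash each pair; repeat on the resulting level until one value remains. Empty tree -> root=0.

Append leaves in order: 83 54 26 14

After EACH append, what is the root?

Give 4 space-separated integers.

Answer: 83 633 515 503

Derivation:
After append 83 (leaves=[83]):
  L0: [83]
  root=83
After append 54 (leaves=[83, 54]):
  L0: [83, 54]
  L1: h(83,54)=(83*31+54)%997=633 -> [633]
  root=633
After append 26 (leaves=[83, 54, 26]):
  L0: [83, 54, 26]
  L1: h(83,54)=(83*31+54)%997=633 h(26,26)=(26*31+26)%997=832 -> [633, 832]
  L2: h(633,832)=(633*31+832)%997=515 -> [515]
  root=515
After append 14 (leaves=[83, 54, 26, 14]):
  L0: [83, 54, 26, 14]
  L1: h(83,54)=(83*31+54)%997=633 h(26,14)=(26*31+14)%997=820 -> [633, 820]
  L2: h(633,820)=(633*31+820)%997=503 -> [503]
  root=503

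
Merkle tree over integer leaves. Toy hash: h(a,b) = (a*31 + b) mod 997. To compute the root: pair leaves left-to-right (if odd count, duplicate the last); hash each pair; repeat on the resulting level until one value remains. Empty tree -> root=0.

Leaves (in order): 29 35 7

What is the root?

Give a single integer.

L0: [29, 35, 7]
L1: h(29,35)=(29*31+35)%997=934 h(7,7)=(7*31+7)%997=224 -> [934, 224]
L2: h(934,224)=(934*31+224)%997=265 -> [265]

Answer: 265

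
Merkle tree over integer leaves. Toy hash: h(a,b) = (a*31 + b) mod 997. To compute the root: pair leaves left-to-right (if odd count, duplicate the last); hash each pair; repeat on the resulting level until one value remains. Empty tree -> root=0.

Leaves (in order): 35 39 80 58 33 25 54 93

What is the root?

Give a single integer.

L0: [35, 39, 80, 58, 33, 25, 54, 93]
L1: h(35,39)=(35*31+39)%997=127 h(80,58)=(80*31+58)%997=544 h(33,25)=(33*31+25)%997=51 h(54,93)=(54*31+93)%997=770 -> [127, 544, 51, 770]
L2: h(127,544)=(127*31+544)%997=493 h(51,770)=(51*31+770)%997=357 -> [493, 357]
L3: h(493,357)=(493*31+357)%997=685 -> [685]

Answer: 685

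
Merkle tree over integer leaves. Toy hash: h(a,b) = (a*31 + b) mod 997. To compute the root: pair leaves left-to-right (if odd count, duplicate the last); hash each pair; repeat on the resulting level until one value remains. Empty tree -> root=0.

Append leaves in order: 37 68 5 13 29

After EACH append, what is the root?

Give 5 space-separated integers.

Answer: 37 218 936 944 137

Derivation:
After append 37 (leaves=[37]):
  L0: [37]
  root=37
After append 68 (leaves=[37, 68]):
  L0: [37, 68]
  L1: h(37,68)=(37*31+68)%997=218 -> [218]
  root=218
After append 5 (leaves=[37, 68, 5]):
  L0: [37, 68, 5]
  L1: h(37,68)=(37*31+68)%997=218 h(5,5)=(5*31+5)%997=160 -> [218, 160]
  L2: h(218,160)=(218*31+160)%997=936 -> [936]
  root=936
After append 13 (leaves=[37, 68, 5, 13]):
  L0: [37, 68, 5, 13]
  L1: h(37,68)=(37*31+68)%997=218 h(5,13)=(5*31+13)%997=168 -> [218, 168]
  L2: h(218,168)=(218*31+168)%997=944 -> [944]
  root=944
After append 29 (leaves=[37, 68, 5, 13, 29]):
  L0: [37, 68, 5, 13, 29]
  L1: h(37,68)=(37*31+68)%997=218 h(5,13)=(5*31+13)%997=168 h(29,29)=(29*31+29)%997=928 -> [218, 168, 928]
  L2: h(218,168)=(218*31+168)%997=944 h(928,928)=(928*31+928)%997=783 -> [944, 783]
  L3: h(944,783)=(944*31+783)%997=137 -> [137]
  root=137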